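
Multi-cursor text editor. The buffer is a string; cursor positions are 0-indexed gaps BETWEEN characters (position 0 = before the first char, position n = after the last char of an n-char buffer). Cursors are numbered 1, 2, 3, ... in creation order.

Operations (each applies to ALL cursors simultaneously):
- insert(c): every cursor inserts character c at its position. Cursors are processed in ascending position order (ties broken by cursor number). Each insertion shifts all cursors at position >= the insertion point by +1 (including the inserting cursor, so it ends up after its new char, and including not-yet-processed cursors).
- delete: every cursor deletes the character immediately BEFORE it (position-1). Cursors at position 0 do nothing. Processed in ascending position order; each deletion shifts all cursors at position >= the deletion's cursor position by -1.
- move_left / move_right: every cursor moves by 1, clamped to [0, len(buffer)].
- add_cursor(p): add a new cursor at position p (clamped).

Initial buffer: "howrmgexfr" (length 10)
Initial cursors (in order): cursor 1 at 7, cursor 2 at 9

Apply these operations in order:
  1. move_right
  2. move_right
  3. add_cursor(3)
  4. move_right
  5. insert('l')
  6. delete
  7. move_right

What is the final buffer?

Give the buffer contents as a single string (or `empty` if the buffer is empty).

After op 1 (move_right): buffer="howrmgexfr" (len 10), cursors c1@8 c2@10, authorship ..........
After op 2 (move_right): buffer="howrmgexfr" (len 10), cursors c1@9 c2@10, authorship ..........
After op 3 (add_cursor(3)): buffer="howrmgexfr" (len 10), cursors c3@3 c1@9 c2@10, authorship ..........
After op 4 (move_right): buffer="howrmgexfr" (len 10), cursors c3@4 c1@10 c2@10, authorship ..........
After op 5 (insert('l')): buffer="howrlmgexfrll" (len 13), cursors c3@5 c1@13 c2@13, authorship ....3......12
After op 6 (delete): buffer="howrmgexfr" (len 10), cursors c3@4 c1@10 c2@10, authorship ..........
After op 7 (move_right): buffer="howrmgexfr" (len 10), cursors c3@5 c1@10 c2@10, authorship ..........

Answer: howrmgexfr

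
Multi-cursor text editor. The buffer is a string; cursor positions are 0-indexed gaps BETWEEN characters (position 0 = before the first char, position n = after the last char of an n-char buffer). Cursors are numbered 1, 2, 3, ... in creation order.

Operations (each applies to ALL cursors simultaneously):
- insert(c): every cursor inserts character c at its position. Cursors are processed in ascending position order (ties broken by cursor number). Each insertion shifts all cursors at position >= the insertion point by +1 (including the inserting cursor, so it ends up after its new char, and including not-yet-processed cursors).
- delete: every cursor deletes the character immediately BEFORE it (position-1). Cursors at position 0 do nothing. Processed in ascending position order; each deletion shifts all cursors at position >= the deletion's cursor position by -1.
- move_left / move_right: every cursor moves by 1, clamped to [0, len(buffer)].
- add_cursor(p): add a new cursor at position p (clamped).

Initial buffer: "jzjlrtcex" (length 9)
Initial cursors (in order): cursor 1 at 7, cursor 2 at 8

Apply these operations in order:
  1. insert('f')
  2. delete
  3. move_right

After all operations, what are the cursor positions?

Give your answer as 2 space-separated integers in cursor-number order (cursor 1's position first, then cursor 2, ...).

After op 1 (insert('f')): buffer="jzjlrtcfefx" (len 11), cursors c1@8 c2@10, authorship .......1.2.
After op 2 (delete): buffer="jzjlrtcex" (len 9), cursors c1@7 c2@8, authorship .........
After op 3 (move_right): buffer="jzjlrtcex" (len 9), cursors c1@8 c2@9, authorship .........

Answer: 8 9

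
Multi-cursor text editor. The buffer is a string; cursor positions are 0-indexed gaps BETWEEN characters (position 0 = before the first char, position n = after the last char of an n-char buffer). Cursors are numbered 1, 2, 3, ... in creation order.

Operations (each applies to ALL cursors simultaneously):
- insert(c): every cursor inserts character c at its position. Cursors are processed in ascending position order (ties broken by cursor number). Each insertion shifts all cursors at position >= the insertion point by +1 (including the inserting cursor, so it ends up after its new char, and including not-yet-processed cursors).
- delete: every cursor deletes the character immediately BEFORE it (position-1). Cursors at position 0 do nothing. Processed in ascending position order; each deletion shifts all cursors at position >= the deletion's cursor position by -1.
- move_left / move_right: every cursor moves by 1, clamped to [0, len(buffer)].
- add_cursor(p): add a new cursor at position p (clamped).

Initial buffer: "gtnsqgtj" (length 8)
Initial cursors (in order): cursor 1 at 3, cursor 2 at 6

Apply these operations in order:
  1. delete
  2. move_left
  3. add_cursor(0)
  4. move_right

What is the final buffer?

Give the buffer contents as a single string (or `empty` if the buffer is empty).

After op 1 (delete): buffer="gtsqtj" (len 6), cursors c1@2 c2@4, authorship ......
After op 2 (move_left): buffer="gtsqtj" (len 6), cursors c1@1 c2@3, authorship ......
After op 3 (add_cursor(0)): buffer="gtsqtj" (len 6), cursors c3@0 c1@1 c2@3, authorship ......
After op 4 (move_right): buffer="gtsqtj" (len 6), cursors c3@1 c1@2 c2@4, authorship ......

Answer: gtsqtj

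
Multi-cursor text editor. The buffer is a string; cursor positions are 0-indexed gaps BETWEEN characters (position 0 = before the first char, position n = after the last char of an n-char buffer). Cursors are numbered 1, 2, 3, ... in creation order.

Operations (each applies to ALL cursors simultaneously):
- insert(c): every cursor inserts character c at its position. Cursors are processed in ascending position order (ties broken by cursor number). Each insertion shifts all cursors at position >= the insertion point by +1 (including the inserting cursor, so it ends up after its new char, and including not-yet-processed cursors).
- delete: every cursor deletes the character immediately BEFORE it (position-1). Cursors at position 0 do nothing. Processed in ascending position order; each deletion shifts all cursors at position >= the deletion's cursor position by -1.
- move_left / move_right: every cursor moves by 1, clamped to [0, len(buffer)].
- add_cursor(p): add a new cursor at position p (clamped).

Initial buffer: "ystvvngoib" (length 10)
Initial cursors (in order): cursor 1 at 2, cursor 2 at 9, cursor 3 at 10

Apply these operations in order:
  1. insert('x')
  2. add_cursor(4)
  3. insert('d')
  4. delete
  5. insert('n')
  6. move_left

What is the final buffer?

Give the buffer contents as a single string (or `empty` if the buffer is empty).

After op 1 (insert('x')): buffer="ysxtvvngoixbx" (len 13), cursors c1@3 c2@11 c3@13, authorship ..1.......2.3
After op 2 (add_cursor(4)): buffer="ysxtvvngoixbx" (len 13), cursors c1@3 c4@4 c2@11 c3@13, authorship ..1.......2.3
After op 3 (insert('d')): buffer="ysxdtdvvngoixdbxd" (len 17), cursors c1@4 c4@6 c2@14 c3@17, authorship ..11.4......22.33
After op 4 (delete): buffer="ysxtvvngoixbx" (len 13), cursors c1@3 c4@4 c2@11 c3@13, authorship ..1.......2.3
After op 5 (insert('n')): buffer="ysxntnvvngoixnbxn" (len 17), cursors c1@4 c4@6 c2@14 c3@17, authorship ..11.4......22.33
After op 6 (move_left): buffer="ysxntnvvngoixnbxn" (len 17), cursors c1@3 c4@5 c2@13 c3@16, authorship ..11.4......22.33

Answer: ysxntnvvngoixnbxn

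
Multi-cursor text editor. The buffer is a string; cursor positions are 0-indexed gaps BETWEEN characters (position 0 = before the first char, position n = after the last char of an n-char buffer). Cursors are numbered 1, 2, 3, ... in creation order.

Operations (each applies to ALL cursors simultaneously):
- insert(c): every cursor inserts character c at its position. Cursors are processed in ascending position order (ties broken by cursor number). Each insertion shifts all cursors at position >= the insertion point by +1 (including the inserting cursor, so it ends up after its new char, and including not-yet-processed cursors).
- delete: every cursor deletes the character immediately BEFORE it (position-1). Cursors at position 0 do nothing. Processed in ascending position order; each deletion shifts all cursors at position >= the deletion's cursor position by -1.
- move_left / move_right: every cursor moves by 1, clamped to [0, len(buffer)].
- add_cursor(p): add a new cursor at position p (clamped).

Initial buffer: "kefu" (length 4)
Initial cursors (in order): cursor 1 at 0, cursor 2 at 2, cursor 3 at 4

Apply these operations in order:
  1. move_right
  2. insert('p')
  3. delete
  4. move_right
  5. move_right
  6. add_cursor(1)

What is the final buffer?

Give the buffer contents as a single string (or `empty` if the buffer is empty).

Answer: kefu

Derivation:
After op 1 (move_right): buffer="kefu" (len 4), cursors c1@1 c2@3 c3@4, authorship ....
After op 2 (insert('p')): buffer="kpefpup" (len 7), cursors c1@2 c2@5 c3@7, authorship .1..2.3
After op 3 (delete): buffer="kefu" (len 4), cursors c1@1 c2@3 c3@4, authorship ....
After op 4 (move_right): buffer="kefu" (len 4), cursors c1@2 c2@4 c3@4, authorship ....
After op 5 (move_right): buffer="kefu" (len 4), cursors c1@3 c2@4 c3@4, authorship ....
After op 6 (add_cursor(1)): buffer="kefu" (len 4), cursors c4@1 c1@3 c2@4 c3@4, authorship ....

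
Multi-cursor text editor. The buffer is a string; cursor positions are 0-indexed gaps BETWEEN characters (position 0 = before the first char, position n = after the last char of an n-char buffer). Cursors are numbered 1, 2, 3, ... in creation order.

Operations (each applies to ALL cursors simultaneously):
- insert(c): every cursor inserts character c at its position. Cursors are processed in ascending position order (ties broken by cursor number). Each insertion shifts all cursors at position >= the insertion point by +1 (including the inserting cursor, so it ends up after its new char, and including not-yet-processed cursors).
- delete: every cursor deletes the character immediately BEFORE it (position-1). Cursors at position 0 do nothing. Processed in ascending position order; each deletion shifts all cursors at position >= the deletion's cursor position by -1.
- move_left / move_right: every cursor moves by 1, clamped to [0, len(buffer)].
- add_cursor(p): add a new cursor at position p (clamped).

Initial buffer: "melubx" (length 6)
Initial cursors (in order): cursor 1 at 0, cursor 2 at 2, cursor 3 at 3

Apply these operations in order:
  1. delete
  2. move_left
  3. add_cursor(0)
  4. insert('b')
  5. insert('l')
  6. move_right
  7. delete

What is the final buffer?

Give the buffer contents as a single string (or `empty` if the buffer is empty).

After op 1 (delete): buffer="mubx" (len 4), cursors c1@0 c2@1 c3@1, authorship ....
After op 2 (move_left): buffer="mubx" (len 4), cursors c1@0 c2@0 c3@0, authorship ....
After op 3 (add_cursor(0)): buffer="mubx" (len 4), cursors c1@0 c2@0 c3@0 c4@0, authorship ....
After op 4 (insert('b')): buffer="bbbbmubx" (len 8), cursors c1@4 c2@4 c3@4 c4@4, authorship 1234....
After op 5 (insert('l')): buffer="bbbbllllmubx" (len 12), cursors c1@8 c2@8 c3@8 c4@8, authorship 12341234....
After op 6 (move_right): buffer="bbbbllllmubx" (len 12), cursors c1@9 c2@9 c3@9 c4@9, authorship 12341234....
After op 7 (delete): buffer="bbbblubx" (len 8), cursors c1@5 c2@5 c3@5 c4@5, authorship 12341...

Answer: bbbblubx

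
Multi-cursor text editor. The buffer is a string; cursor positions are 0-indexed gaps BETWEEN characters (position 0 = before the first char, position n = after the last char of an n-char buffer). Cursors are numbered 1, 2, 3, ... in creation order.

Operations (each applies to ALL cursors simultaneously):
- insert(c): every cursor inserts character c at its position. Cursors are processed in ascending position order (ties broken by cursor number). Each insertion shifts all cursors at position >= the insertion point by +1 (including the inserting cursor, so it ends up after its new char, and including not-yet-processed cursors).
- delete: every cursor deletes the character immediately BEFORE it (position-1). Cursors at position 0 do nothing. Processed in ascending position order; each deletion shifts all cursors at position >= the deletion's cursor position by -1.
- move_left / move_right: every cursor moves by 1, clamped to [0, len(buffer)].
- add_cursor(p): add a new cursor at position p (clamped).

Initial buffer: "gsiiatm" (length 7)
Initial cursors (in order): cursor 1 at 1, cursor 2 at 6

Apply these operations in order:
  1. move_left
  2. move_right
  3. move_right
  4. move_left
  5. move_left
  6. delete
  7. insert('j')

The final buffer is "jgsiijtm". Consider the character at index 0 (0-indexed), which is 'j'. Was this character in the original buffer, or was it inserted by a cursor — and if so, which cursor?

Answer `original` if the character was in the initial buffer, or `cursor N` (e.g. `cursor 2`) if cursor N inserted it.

Answer: cursor 1

Derivation:
After op 1 (move_left): buffer="gsiiatm" (len 7), cursors c1@0 c2@5, authorship .......
After op 2 (move_right): buffer="gsiiatm" (len 7), cursors c1@1 c2@6, authorship .......
After op 3 (move_right): buffer="gsiiatm" (len 7), cursors c1@2 c2@7, authorship .......
After op 4 (move_left): buffer="gsiiatm" (len 7), cursors c1@1 c2@6, authorship .......
After op 5 (move_left): buffer="gsiiatm" (len 7), cursors c1@0 c2@5, authorship .......
After op 6 (delete): buffer="gsiitm" (len 6), cursors c1@0 c2@4, authorship ......
After op 7 (insert('j')): buffer="jgsiijtm" (len 8), cursors c1@1 c2@6, authorship 1....2..
Authorship (.=original, N=cursor N): 1 . . . . 2 . .
Index 0: author = 1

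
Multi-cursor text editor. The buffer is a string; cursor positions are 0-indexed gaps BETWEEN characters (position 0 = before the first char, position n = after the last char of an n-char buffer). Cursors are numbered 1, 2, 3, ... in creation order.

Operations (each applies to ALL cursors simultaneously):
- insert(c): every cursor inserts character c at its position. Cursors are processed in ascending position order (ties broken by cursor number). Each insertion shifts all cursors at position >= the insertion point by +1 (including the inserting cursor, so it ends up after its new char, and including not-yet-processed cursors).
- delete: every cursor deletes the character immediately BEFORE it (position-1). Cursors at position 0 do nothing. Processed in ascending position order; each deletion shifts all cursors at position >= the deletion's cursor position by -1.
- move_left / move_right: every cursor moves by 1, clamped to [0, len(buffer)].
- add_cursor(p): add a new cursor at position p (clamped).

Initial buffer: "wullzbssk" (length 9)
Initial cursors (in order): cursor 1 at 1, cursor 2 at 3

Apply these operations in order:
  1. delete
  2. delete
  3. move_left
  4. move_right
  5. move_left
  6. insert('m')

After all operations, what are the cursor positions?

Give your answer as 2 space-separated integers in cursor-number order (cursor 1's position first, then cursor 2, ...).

After op 1 (delete): buffer="ulzbssk" (len 7), cursors c1@0 c2@1, authorship .......
After op 2 (delete): buffer="lzbssk" (len 6), cursors c1@0 c2@0, authorship ......
After op 3 (move_left): buffer="lzbssk" (len 6), cursors c1@0 c2@0, authorship ......
After op 4 (move_right): buffer="lzbssk" (len 6), cursors c1@1 c2@1, authorship ......
After op 5 (move_left): buffer="lzbssk" (len 6), cursors c1@0 c2@0, authorship ......
After op 6 (insert('m')): buffer="mmlzbssk" (len 8), cursors c1@2 c2@2, authorship 12......

Answer: 2 2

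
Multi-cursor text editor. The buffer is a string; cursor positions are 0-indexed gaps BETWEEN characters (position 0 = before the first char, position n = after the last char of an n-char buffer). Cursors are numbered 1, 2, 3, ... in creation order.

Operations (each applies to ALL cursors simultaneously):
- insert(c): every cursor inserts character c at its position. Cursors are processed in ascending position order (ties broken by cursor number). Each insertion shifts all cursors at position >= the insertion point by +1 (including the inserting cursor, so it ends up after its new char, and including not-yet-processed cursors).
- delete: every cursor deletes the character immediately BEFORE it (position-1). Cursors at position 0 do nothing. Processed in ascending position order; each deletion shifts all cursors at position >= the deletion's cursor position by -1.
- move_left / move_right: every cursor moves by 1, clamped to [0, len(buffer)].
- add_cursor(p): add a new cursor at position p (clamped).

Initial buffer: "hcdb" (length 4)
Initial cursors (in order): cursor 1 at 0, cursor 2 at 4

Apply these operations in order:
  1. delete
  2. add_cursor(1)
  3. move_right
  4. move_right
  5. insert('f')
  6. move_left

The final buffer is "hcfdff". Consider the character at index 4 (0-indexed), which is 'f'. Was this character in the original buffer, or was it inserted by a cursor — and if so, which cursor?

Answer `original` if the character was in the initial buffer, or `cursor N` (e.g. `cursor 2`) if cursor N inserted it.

Answer: cursor 2

Derivation:
After op 1 (delete): buffer="hcd" (len 3), cursors c1@0 c2@3, authorship ...
After op 2 (add_cursor(1)): buffer="hcd" (len 3), cursors c1@0 c3@1 c2@3, authorship ...
After op 3 (move_right): buffer="hcd" (len 3), cursors c1@1 c3@2 c2@3, authorship ...
After op 4 (move_right): buffer="hcd" (len 3), cursors c1@2 c2@3 c3@3, authorship ...
After op 5 (insert('f')): buffer="hcfdff" (len 6), cursors c1@3 c2@6 c3@6, authorship ..1.23
After op 6 (move_left): buffer="hcfdff" (len 6), cursors c1@2 c2@5 c3@5, authorship ..1.23
Authorship (.=original, N=cursor N): . . 1 . 2 3
Index 4: author = 2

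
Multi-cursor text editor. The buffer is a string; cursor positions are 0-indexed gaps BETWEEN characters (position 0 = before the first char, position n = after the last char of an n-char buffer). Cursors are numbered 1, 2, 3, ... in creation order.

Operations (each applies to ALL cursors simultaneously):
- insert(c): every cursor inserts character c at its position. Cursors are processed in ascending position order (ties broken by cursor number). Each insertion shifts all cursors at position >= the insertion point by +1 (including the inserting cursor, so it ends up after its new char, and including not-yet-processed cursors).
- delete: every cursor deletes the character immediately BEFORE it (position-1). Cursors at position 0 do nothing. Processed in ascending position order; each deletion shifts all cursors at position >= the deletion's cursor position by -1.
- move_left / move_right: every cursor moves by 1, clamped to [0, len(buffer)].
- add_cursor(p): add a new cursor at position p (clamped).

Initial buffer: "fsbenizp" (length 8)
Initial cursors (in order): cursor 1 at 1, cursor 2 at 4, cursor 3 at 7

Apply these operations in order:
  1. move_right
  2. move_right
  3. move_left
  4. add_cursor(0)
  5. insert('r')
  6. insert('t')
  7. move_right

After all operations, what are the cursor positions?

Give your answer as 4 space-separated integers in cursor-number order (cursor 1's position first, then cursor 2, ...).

Answer: 7 12 16 3

Derivation:
After op 1 (move_right): buffer="fsbenizp" (len 8), cursors c1@2 c2@5 c3@8, authorship ........
After op 2 (move_right): buffer="fsbenizp" (len 8), cursors c1@3 c2@6 c3@8, authorship ........
After op 3 (move_left): buffer="fsbenizp" (len 8), cursors c1@2 c2@5 c3@7, authorship ........
After op 4 (add_cursor(0)): buffer="fsbenizp" (len 8), cursors c4@0 c1@2 c2@5 c3@7, authorship ........
After op 5 (insert('r')): buffer="rfsrbenrizrp" (len 12), cursors c4@1 c1@4 c2@8 c3@11, authorship 4..1...2..3.
After op 6 (insert('t')): buffer="rtfsrtbenrtizrtp" (len 16), cursors c4@2 c1@6 c2@11 c3@15, authorship 44..11...22..33.
After op 7 (move_right): buffer="rtfsrtbenrtizrtp" (len 16), cursors c4@3 c1@7 c2@12 c3@16, authorship 44..11...22..33.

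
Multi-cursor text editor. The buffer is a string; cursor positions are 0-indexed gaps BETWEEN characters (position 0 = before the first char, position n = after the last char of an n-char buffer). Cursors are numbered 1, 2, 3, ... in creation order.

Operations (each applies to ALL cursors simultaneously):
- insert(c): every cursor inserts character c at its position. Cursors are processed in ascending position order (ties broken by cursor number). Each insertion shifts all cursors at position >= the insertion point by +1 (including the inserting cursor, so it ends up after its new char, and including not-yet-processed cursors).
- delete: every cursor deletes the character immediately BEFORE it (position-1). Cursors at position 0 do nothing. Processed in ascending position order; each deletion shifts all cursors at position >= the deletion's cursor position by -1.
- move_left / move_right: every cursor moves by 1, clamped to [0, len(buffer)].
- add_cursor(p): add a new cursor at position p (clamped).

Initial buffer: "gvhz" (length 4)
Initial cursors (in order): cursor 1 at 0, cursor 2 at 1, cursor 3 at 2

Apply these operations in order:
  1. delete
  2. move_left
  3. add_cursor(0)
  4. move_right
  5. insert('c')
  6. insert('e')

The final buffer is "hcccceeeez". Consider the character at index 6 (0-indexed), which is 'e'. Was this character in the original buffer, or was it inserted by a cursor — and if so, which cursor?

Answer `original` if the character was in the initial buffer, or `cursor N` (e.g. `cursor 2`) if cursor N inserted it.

After op 1 (delete): buffer="hz" (len 2), cursors c1@0 c2@0 c3@0, authorship ..
After op 2 (move_left): buffer="hz" (len 2), cursors c1@0 c2@0 c3@0, authorship ..
After op 3 (add_cursor(0)): buffer="hz" (len 2), cursors c1@0 c2@0 c3@0 c4@0, authorship ..
After op 4 (move_right): buffer="hz" (len 2), cursors c1@1 c2@1 c3@1 c4@1, authorship ..
After op 5 (insert('c')): buffer="hccccz" (len 6), cursors c1@5 c2@5 c3@5 c4@5, authorship .1234.
After op 6 (insert('e')): buffer="hcccceeeez" (len 10), cursors c1@9 c2@9 c3@9 c4@9, authorship .12341234.
Authorship (.=original, N=cursor N): . 1 2 3 4 1 2 3 4 .
Index 6: author = 2

Answer: cursor 2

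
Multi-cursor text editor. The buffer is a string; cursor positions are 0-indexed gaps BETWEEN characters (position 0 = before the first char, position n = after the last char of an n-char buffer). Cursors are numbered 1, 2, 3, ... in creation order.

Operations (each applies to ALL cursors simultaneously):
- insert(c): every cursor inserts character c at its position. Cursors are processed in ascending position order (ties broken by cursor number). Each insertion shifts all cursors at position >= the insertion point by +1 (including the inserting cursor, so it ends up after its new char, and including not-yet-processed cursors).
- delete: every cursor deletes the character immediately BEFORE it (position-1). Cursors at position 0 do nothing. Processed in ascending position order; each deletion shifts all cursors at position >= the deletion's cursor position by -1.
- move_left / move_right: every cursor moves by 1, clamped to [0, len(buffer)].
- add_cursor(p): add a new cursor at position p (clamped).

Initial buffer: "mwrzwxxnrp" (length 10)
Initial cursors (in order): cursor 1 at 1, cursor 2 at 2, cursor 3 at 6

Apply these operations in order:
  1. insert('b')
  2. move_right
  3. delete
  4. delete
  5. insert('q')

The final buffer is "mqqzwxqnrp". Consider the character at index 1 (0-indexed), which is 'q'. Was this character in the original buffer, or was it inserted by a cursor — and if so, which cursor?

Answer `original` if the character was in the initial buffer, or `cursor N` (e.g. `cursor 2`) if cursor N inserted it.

Answer: cursor 1

Derivation:
After op 1 (insert('b')): buffer="mbwbrzwxbxnrp" (len 13), cursors c1@2 c2@4 c3@9, authorship .1.2....3....
After op 2 (move_right): buffer="mbwbrzwxbxnrp" (len 13), cursors c1@3 c2@5 c3@10, authorship .1.2....3....
After op 3 (delete): buffer="mbbzwxbnrp" (len 10), cursors c1@2 c2@3 c3@7, authorship .12...3...
After op 4 (delete): buffer="mzwxnrp" (len 7), cursors c1@1 c2@1 c3@4, authorship .......
After op 5 (insert('q')): buffer="mqqzwxqnrp" (len 10), cursors c1@3 c2@3 c3@7, authorship .12...3...
Authorship (.=original, N=cursor N): . 1 2 . . . 3 . . .
Index 1: author = 1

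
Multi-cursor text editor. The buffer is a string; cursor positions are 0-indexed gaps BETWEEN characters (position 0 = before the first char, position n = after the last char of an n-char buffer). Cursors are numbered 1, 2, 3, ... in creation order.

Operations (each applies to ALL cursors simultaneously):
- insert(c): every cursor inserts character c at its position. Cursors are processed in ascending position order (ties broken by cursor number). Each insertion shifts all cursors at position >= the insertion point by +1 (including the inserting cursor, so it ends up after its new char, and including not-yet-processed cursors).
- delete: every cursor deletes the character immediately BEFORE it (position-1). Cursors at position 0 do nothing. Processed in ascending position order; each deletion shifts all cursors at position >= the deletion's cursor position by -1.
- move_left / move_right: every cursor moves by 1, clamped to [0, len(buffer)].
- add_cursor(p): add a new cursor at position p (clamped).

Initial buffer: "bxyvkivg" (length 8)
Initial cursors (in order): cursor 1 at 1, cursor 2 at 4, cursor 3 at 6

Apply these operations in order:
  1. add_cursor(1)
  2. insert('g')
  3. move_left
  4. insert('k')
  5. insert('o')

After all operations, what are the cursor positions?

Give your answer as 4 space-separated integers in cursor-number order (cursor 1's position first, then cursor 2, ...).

Answer: 6 12 17 6

Derivation:
After op 1 (add_cursor(1)): buffer="bxyvkivg" (len 8), cursors c1@1 c4@1 c2@4 c3@6, authorship ........
After op 2 (insert('g')): buffer="bggxyvgkigvg" (len 12), cursors c1@3 c4@3 c2@7 c3@10, authorship .14...2..3..
After op 3 (move_left): buffer="bggxyvgkigvg" (len 12), cursors c1@2 c4@2 c2@6 c3@9, authorship .14...2..3..
After op 4 (insert('k')): buffer="bgkkgxyvkgkikgvg" (len 16), cursors c1@4 c4@4 c2@9 c3@13, authorship .1144...22..33..
After op 5 (insert('o')): buffer="bgkkoogxyvkogkikogvg" (len 20), cursors c1@6 c4@6 c2@12 c3@17, authorship .114144...222..333..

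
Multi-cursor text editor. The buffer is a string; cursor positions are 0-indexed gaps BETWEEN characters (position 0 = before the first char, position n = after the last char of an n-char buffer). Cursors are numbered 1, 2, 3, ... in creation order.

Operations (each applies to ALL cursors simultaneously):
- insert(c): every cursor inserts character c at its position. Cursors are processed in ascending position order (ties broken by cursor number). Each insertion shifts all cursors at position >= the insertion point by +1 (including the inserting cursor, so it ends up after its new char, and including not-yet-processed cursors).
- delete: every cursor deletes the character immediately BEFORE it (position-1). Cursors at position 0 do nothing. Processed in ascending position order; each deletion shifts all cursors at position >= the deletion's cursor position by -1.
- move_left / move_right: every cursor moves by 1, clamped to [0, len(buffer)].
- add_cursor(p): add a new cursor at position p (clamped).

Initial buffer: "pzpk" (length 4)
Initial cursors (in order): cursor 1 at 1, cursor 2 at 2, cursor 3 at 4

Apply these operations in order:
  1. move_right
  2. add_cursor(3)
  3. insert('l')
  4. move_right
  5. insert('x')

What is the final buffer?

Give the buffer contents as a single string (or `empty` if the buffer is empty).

Answer: pzlpxllkxxlx

Derivation:
After op 1 (move_right): buffer="pzpk" (len 4), cursors c1@2 c2@3 c3@4, authorship ....
After op 2 (add_cursor(3)): buffer="pzpk" (len 4), cursors c1@2 c2@3 c4@3 c3@4, authorship ....
After op 3 (insert('l')): buffer="pzlpllkl" (len 8), cursors c1@3 c2@6 c4@6 c3@8, authorship ..1.24.3
After op 4 (move_right): buffer="pzlpllkl" (len 8), cursors c1@4 c2@7 c4@7 c3@8, authorship ..1.24.3
After op 5 (insert('x')): buffer="pzlpxllkxxlx" (len 12), cursors c1@5 c2@10 c4@10 c3@12, authorship ..1.124.2433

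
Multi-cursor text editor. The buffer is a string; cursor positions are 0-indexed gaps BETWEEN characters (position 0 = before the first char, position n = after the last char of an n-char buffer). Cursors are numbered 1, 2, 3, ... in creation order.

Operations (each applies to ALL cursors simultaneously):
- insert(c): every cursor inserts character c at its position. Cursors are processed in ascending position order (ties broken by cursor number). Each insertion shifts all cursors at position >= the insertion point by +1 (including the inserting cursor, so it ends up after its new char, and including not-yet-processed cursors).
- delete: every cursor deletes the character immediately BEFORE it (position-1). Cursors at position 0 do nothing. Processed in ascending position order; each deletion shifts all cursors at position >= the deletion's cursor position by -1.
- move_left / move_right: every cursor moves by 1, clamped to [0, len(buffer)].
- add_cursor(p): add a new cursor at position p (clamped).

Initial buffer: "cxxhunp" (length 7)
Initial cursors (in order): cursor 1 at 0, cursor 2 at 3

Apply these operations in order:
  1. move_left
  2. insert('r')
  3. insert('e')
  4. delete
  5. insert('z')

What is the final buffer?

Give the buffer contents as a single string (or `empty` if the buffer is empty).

Answer: rzcxrzxhunp

Derivation:
After op 1 (move_left): buffer="cxxhunp" (len 7), cursors c1@0 c2@2, authorship .......
After op 2 (insert('r')): buffer="rcxrxhunp" (len 9), cursors c1@1 c2@4, authorship 1..2.....
After op 3 (insert('e')): buffer="recxrexhunp" (len 11), cursors c1@2 c2@6, authorship 11..22.....
After op 4 (delete): buffer="rcxrxhunp" (len 9), cursors c1@1 c2@4, authorship 1..2.....
After op 5 (insert('z')): buffer="rzcxrzxhunp" (len 11), cursors c1@2 c2@6, authorship 11..22.....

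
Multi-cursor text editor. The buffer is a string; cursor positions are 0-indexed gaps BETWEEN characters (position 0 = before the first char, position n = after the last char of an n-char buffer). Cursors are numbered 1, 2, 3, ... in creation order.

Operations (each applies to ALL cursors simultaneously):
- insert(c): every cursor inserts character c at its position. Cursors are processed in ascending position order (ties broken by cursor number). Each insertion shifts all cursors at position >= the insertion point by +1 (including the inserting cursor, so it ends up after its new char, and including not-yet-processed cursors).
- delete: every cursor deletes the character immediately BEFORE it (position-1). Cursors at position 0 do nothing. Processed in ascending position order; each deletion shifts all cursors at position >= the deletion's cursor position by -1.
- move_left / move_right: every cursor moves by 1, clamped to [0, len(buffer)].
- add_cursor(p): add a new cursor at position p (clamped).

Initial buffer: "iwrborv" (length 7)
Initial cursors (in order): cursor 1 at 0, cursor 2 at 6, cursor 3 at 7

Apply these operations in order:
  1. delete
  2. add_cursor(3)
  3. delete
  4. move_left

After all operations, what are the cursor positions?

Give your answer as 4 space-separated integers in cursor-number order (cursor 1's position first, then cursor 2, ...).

After op 1 (delete): buffer="iwrbo" (len 5), cursors c1@0 c2@5 c3@5, authorship .....
After op 2 (add_cursor(3)): buffer="iwrbo" (len 5), cursors c1@0 c4@3 c2@5 c3@5, authorship .....
After op 3 (delete): buffer="iw" (len 2), cursors c1@0 c2@2 c3@2 c4@2, authorship ..
After op 4 (move_left): buffer="iw" (len 2), cursors c1@0 c2@1 c3@1 c4@1, authorship ..

Answer: 0 1 1 1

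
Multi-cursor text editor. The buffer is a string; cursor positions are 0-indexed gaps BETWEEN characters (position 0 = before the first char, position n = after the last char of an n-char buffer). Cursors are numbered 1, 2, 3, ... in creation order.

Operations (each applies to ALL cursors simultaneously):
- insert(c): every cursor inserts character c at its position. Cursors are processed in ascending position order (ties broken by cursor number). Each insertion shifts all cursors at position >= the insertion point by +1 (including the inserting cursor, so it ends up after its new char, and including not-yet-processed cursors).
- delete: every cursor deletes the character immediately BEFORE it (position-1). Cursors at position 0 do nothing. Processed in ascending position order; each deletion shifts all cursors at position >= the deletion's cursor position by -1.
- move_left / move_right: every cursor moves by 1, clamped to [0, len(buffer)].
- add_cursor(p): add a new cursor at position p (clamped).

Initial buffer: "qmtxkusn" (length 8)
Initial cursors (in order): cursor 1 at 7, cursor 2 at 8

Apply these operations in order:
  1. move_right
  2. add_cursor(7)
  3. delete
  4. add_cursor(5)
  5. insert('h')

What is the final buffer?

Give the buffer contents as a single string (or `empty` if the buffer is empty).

Answer: qmtxkhhhh

Derivation:
After op 1 (move_right): buffer="qmtxkusn" (len 8), cursors c1@8 c2@8, authorship ........
After op 2 (add_cursor(7)): buffer="qmtxkusn" (len 8), cursors c3@7 c1@8 c2@8, authorship ........
After op 3 (delete): buffer="qmtxk" (len 5), cursors c1@5 c2@5 c3@5, authorship .....
After op 4 (add_cursor(5)): buffer="qmtxk" (len 5), cursors c1@5 c2@5 c3@5 c4@5, authorship .....
After op 5 (insert('h')): buffer="qmtxkhhhh" (len 9), cursors c1@9 c2@9 c3@9 c4@9, authorship .....1234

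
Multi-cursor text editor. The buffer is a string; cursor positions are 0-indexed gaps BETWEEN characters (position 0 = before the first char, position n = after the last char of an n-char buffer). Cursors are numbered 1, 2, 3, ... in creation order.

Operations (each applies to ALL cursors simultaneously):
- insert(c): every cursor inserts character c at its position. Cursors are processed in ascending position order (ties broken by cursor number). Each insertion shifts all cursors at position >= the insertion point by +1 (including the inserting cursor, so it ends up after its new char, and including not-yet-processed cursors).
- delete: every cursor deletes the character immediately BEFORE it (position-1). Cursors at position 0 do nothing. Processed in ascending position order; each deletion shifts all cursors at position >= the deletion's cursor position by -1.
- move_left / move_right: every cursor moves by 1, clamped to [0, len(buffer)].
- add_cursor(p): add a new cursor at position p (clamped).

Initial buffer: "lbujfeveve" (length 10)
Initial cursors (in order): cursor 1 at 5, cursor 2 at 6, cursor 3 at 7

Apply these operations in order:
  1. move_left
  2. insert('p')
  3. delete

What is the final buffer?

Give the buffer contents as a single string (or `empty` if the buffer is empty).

Answer: lbujfeveve

Derivation:
After op 1 (move_left): buffer="lbujfeveve" (len 10), cursors c1@4 c2@5 c3@6, authorship ..........
After op 2 (insert('p')): buffer="lbujpfpepveve" (len 13), cursors c1@5 c2@7 c3@9, authorship ....1.2.3....
After op 3 (delete): buffer="lbujfeveve" (len 10), cursors c1@4 c2@5 c3@6, authorship ..........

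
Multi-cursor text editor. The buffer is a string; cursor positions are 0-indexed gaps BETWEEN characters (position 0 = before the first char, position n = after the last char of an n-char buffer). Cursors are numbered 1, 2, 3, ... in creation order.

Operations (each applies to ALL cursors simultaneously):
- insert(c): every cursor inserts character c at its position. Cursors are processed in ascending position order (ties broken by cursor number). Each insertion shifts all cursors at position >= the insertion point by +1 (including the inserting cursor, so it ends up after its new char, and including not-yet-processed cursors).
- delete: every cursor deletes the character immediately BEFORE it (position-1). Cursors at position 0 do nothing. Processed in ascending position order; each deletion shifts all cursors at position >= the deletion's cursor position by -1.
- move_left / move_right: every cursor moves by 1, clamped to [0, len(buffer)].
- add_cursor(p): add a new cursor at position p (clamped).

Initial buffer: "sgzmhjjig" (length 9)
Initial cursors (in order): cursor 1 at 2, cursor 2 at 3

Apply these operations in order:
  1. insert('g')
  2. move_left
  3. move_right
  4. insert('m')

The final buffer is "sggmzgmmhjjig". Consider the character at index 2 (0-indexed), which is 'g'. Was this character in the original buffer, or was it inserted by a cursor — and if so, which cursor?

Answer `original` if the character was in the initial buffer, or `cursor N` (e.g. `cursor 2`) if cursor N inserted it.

After op 1 (insert('g')): buffer="sggzgmhjjig" (len 11), cursors c1@3 c2@5, authorship ..1.2......
After op 2 (move_left): buffer="sggzgmhjjig" (len 11), cursors c1@2 c2@4, authorship ..1.2......
After op 3 (move_right): buffer="sggzgmhjjig" (len 11), cursors c1@3 c2@5, authorship ..1.2......
After op 4 (insert('m')): buffer="sggmzgmmhjjig" (len 13), cursors c1@4 c2@7, authorship ..11.22......
Authorship (.=original, N=cursor N): . . 1 1 . 2 2 . . . . . .
Index 2: author = 1

Answer: cursor 1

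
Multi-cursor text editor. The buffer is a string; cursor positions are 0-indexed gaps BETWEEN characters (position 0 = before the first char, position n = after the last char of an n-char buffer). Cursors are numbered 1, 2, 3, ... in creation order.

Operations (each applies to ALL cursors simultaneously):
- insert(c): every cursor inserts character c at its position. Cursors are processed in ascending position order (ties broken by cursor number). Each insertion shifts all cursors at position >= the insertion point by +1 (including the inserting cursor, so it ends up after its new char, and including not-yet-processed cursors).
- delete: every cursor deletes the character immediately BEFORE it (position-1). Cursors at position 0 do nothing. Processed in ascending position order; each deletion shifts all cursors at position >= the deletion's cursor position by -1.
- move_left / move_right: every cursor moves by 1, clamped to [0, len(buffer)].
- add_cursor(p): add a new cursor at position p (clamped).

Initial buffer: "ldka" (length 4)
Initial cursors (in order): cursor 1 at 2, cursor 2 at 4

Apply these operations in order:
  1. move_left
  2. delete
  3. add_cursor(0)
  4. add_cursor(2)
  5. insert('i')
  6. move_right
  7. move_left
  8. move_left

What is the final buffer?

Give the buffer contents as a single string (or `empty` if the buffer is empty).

After op 1 (move_left): buffer="ldka" (len 4), cursors c1@1 c2@3, authorship ....
After op 2 (delete): buffer="da" (len 2), cursors c1@0 c2@1, authorship ..
After op 3 (add_cursor(0)): buffer="da" (len 2), cursors c1@0 c3@0 c2@1, authorship ..
After op 4 (add_cursor(2)): buffer="da" (len 2), cursors c1@0 c3@0 c2@1 c4@2, authorship ..
After op 5 (insert('i')): buffer="iidiai" (len 6), cursors c1@2 c3@2 c2@4 c4@6, authorship 13.2.4
After op 6 (move_right): buffer="iidiai" (len 6), cursors c1@3 c3@3 c2@5 c4@6, authorship 13.2.4
After op 7 (move_left): buffer="iidiai" (len 6), cursors c1@2 c3@2 c2@4 c4@5, authorship 13.2.4
After op 8 (move_left): buffer="iidiai" (len 6), cursors c1@1 c3@1 c2@3 c4@4, authorship 13.2.4

Answer: iidiai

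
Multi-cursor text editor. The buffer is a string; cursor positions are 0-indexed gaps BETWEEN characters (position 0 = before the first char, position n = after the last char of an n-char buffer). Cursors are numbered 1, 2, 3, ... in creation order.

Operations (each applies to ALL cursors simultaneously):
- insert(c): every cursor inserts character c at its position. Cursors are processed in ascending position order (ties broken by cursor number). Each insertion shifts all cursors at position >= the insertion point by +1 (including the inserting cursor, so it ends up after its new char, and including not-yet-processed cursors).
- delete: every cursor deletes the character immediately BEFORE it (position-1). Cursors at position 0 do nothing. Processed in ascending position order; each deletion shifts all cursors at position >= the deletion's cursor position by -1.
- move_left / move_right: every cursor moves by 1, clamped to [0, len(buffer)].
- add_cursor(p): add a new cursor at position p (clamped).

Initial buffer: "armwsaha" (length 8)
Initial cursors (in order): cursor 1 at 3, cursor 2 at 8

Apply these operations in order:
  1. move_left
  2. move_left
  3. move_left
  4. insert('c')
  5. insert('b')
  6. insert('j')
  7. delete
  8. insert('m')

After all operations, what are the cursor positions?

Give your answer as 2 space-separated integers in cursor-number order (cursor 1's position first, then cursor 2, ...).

Answer: 3 11

Derivation:
After op 1 (move_left): buffer="armwsaha" (len 8), cursors c1@2 c2@7, authorship ........
After op 2 (move_left): buffer="armwsaha" (len 8), cursors c1@1 c2@6, authorship ........
After op 3 (move_left): buffer="armwsaha" (len 8), cursors c1@0 c2@5, authorship ........
After op 4 (insert('c')): buffer="carmwscaha" (len 10), cursors c1@1 c2@7, authorship 1.....2...
After op 5 (insert('b')): buffer="cbarmwscbaha" (len 12), cursors c1@2 c2@9, authorship 11.....22...
After op 6 (insert('j')): buffer="cbjarmwscbjaha" (len 14), cursors c1@3 c2@11, authorship 111.....222...
After op 7 (delete): buffer="cbarmwscbaha" (len 12), cursors c1@2 c2@9, authorship 11.....22...
After op 8 (insert('m')): buffer="cbmarmwscbmaha" (len 14), cursors c1@3 c2@11, authorship 111.....222...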